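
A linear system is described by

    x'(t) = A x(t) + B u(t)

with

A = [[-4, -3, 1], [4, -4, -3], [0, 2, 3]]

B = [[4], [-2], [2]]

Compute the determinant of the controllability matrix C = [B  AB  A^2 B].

5792

AB = [[-8], [18], [2]]
A^2B = [[-20], [-110], [42]]
Controllability matrix C = [B  AB  A^2B] = [[4, -8, -20], [-2, 18, -110], [2, 2, 42]]
Expanding along the first row, det(C) = 4·(18·42 - (-110)·2) - (-8)·((-2)·42 - (-110)·2) + (-20)·((-2)·2 - 18·2) = 4·976 - (-8)·136 + (-20)·(-40) = 5792
Since det(C) ≠ 0, rank(C) = 3 and the system is completely controllable.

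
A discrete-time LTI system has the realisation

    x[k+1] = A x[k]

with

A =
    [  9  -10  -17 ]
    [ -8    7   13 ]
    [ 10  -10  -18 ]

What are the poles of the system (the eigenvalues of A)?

-3, -1, 2

det(zI - A) = z^3 - (tr A)z^2 + (M11 + M22 + M33)z - det A, where Mii is the 2×2 principal minor of A obtained by deleting row i and column i.
tr A = 9 + 7 + (-18) = -2; M11 = 7·(-18) - 13·(-10) = -126 - (-130) = 4; M22 = 9·(-18) - (-17)·10 = -162 - (-170) = 8; M33 = 9·7 - (-10)·(-8) = 63 - 80 = -17; sum of minors = -5.
det A = 9·(7·(-18) - 13·(-10)) - (-10)·((-8)·(-18) - 13·10) + (-17)·((-8)·(-10) - 7·10) = 9·4 - (-10)·14 + (-17)·10 = 6.
So p(z) = det(zI - A) = z^3 + 2z^2 - 5z - 6.
Rational-root test: any integer root divides -6. Testing small divisors, z = -1 works: p(-1) = -1 + 2 + 5 + (-6) = 0, so (z + 1) is a factor.
Dividing, p(z) = (z + 1)(z^2 + z - 6).
Factor z^2 + z - 6: two numbers with sum -1 and product -6 are 2 and -3, so z^2 + z - 6 = (z - 2)(z + 3).
Hence p(z) = (z - 2) (z + 1) (z + 3), with roots -3, -1, 2.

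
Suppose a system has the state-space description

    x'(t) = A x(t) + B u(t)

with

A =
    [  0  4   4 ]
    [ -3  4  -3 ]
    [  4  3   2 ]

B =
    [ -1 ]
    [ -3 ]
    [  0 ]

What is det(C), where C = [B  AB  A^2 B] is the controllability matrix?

-1212

AB = [[-12], [-9], [-13]]
A^2B = [[-88], [39], [-101]]
Controllability matrix C = [B  AB  A^2B] = [[-1, -12, -88], [-3, -9, 39], [0, -13, -101]]
Expanding along the first row, det(C) = (-1)·((-9)·(-101) - 39·(-13)) - (-12)·((-3)·(-101) - 39·0) + (-88)·((-3)·(-13) - (-9)·0) = (-1)·1416 - (-12)·303 + (-88)·39 = -1212
Since det(C) ≠ 0, rank(C) = 3 and the system is completely controllable.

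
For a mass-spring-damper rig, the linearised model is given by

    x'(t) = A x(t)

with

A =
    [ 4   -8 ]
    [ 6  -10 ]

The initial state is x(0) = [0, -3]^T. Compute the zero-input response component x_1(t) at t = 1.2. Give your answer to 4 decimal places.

0.9899

det(sI - A) = s^2 - (tr A)s + det A, with tr A = 4 + (-10) = -6 and det A = 4·(-10) - (-8)·6 = -40 - (-48) = 8.
So p(s) = det(sI - A) = s^2 + 6s + 8.
Factor s^2 + 6s + 8: two numbers with sum -6 and product 8 are -2 and -4, so s^2 + 6s + 8 = (s + 2)(s + 4).
Hence p(s) = (s + 2) (s + 4), with roots -4, -2.
The eigenvalues -4, -2 are distinct and real, so A is diagonalisable and x(t) = e^{At} x(0) = V diag(e^{λ_i t}) V^{-1} x(0), where the columns of V are the eigenvectors.
λ = -4: A - (-4)I = [[8, -8], [6, -6]]. Row 1 gives 8·v1 + (-8)·v2 = 0, so take v_1 = [1, 1]^T.
λ = -2: A - (-2)I = [[6, -8], [6, -8]]. Row 1 gives 6·v1 + (-8)·v2 = 0, so take v_2 = [-4, -3]^T.
V = [v_1 v_2] = [[1, -4], [1, -3]] has det V = 1, so V^{-1} = adj(V)/det V = [[-3, 4], [-1, 1]].
Modal coordinates z(0) = V^{-1} x(0): (-3)·0 + 4·(-3) = -12; (-1)·0 + 1·(-3) = -3; so z(0) = [-12, -3]^T.
x_1(t) = Σ_i (v_i)_1 · z_i(0) · e^{λ_i t} (row 1 of V times the modal terms).
x_1(1.2) = 1·(-12)·e^{-4·1.2} + (-4)·(-3)·e^{-2·1.2} = (-12)·0.008230 + 12·0.090718 = 0.9899.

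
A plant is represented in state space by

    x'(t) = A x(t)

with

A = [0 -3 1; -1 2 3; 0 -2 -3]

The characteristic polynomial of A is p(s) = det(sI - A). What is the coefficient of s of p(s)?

Expand det(sI - A) for the 3×3 matrix.
p(s) = s^3 + s^2 - 3s - 11.
(Check: constant term = det(-A) = (-1)^3 det A = -11; coefficient of s^2 = -tr A = 1.)
The coefficient of s is -3.

-3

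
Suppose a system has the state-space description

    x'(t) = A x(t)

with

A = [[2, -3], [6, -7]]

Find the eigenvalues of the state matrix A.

-4, -1

det(sI - A) = s^2 - (tr A)s + det A, with tr A = 2 + (-7) = -5 and det A = 2·(-7) - (-3)·6 = -14 - (-18) = 4.
So p(s) = det(sI - A) = s^2 + 5s + 4.
Factor s^2 + 5s + 4: two numbers with sum -5 and product 4 are -1 and -4, so s^2 + 5s + 4 = (s + 1)(s + 4).
Hence p(s) = (s + 1) (s + 4), with roots -4, -1.
All eigenvalues have negative real part, so the system is asymptotically stable.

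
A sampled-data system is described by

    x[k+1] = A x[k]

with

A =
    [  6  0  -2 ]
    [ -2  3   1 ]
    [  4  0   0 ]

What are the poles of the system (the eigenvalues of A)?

2, 3, 4

det(zI - A) = z^3 - (tr A)z^2 + (M11 + M22 + M33)z - det A, where Mii is the 2×2 principal minor of A obtained by deleting row i and column i.
tr A = 6 + 3 + 0 = 9; M11 = 3·0 - 1·0 = 0 - 0 = 0; M22 = 6·0 - (-2)·4 = 0 - (-8) = 8; M33 = 6·3 - 0·(-2) = 18 - 0 = 18; sum of minors = 26.
det A = 6·(3·0 - 1·0) - 0·((-2)·0 - 1·4) + (-2)·((-2)·0 - 3·4) = 6·0 - 0·(-4) + (-2)·(-12) = 24.
So p(z) = det(zI - A) = z^3 - 9z^2 + 26z - 24.
Rational-root test: any integer root divides -24. Testing small divisors, z = 2 works: p(2) = 8 + (-36) + 52 + (-24) = 0, so (z - 2) is a factor.
Dividing, p(z) = (z - 2)(z^2 - 7z + 12).
Factor z^2 - 7z + 12: two numbers with sum 7 and product 12 are 4 and 3, so z^2 - 7z + 12 = (z - 4)(z - 3).
Hence p(z) = (z - 4) (z - 3) (z - 2), with roots 2, 3, 4.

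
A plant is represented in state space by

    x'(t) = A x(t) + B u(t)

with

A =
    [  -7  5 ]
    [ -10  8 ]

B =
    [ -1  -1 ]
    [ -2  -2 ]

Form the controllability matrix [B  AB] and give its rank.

AB = [[-3, -3], [-6, -6]]
Controllability matrix C = [B  AB] = [[-1, -1, -3, -3], [-2, -2, -6, -6]]
Every column of C is a scalar multiple of column 1 = [-1, -2] (multipliers 1, 1, 3, 3), so the columns span a one-dimensional space.
C ≠ 0, hence rank(C) = 1.
rank(C) = 1 < n = 2, so the pair (A, B) is not completely controllable.

1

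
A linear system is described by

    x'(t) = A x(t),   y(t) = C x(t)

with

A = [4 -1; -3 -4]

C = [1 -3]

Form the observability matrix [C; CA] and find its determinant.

CA = [[13, 11]]
Observability matrix O = [C; CA] = [[1, -3], [13, 11]]
det(O) = 1·11 - (-3)·13 = 11 - (-39) = 50
Since det(O) ≠ 0, rank(O) = 2 and the system is completely observable.

50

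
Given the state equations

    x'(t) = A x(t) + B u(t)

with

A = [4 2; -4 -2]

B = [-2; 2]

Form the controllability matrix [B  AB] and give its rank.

1

AB = [[-4], [4]]
Controllability matrix C = [B  AB] = [[-2, -4], [2, 4]]
Every column of C is a scalar multiple of column 1 = [-2, 2] (multipliers 1, 2), so the columns span a one-dimensional space.
C ≠ 0, hence rank(C) = 1.
rank(C) = 1 < n = 2, so the pair (A, B) is not completely controllable.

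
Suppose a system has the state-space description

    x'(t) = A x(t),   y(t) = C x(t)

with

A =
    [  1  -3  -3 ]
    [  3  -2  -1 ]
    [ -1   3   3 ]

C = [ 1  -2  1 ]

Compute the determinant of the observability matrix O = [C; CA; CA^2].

CA = [[-6, 4, 2]]
CA^2 = [[4, 16, 20]]
Observability matrix O = [C; CA; CA^2] = [[1, -2, 1], [-6, 4, 2], [4, 16, 20]]
Expanding along the first row, det(O) = 1·(4·20 - 2·16) - (-2)·((-6)·20 - 2·4) + 1·((-6)·16 - 4·4) = 1·48 - (-2)·(-128) + 1·(-112) = -320
Since det(O) ≠ 0, rank(O) = 3 and the system is completely observable.

-320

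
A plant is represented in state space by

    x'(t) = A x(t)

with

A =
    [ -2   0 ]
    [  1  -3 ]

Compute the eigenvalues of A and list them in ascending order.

-3, -2

det(sI - A) = s^2 - (tr A)s + det A, with tr A = (-2) + (-3) = -5 and det A = (-2)·(-3) - 0·1 = 6 - 0 = 6.
So p(s) = det(sI - A) = s^2 + 5s + 6.
Factor s^2 + 5s + 6: two numbers with sum -5 and product 6 are -2 and -3, so s^2 + 5s + 6 = (s + 2)(s + 3).
Hence p(s) = (s + 2) (s + 3), with roots -3, -2.
All eigenvalues have negative real part, so the system is asymptotically stable.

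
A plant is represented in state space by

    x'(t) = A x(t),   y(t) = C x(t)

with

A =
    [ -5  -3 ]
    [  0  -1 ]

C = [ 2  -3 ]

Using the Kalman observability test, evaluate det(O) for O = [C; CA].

CA = [[-10, -3]]
Observability matrix O = [C; CA] = [[2, -3], [-10, -3]]
det(O) = 2·(-3) - (-3)·(-10) = -6 - 30 = -36
Since det(O) ≠ 0, rank(O) = 2 and the system is completely observable.

-36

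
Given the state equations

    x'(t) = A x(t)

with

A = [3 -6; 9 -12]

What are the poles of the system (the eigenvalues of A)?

-6, -3

det(sI - A) = s^2 - (tr A)s + det A, with tr A = 3 + (-12) = -9 and det A = 3·(-12) - (-6)·9 = -36 - (-54) = 18.
So p(s) = det(sI - A) = s^2 + 9s + 18.
Factor s^2 + 9s + 18: two numbers with sum -9 and product 18 are -3 and -6, so s^2 + 9s + 18 = (s + 3)(s + 6).
Hence p(s) = (s + 3) (s + 6), with roots -6, -3.
All eigenvalues have negative real part, so the system is asymptotically stable.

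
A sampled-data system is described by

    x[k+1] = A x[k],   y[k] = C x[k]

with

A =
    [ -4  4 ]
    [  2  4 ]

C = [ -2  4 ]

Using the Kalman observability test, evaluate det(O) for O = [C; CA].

CA = [[16, 8]]
Observability matrix O = [C; CA] = [[-2, 4], [16, 8]]
det(O) = (-2)·8 - 4·16 = -16 - 64 = -80
Since det(O) ≠ 0, rank(O) = 2 and the system is completely observable.

-80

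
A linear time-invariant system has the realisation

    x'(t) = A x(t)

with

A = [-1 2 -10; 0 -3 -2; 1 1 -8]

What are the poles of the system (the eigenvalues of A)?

det(sI - A) = s^3 - (tr A)s^2 + (M11 + M22 + M33)s - det A, where Mii is the 2×2 principal minor of A obtained by deleting row i and column i.
tr A = (-1) + (-3) + (-8) = -12; M11 = (-3)·(-8) - (-2)·1 = 24 - (-2) = 26; M22 = (-1)·(-8) - (-10)·1 = 8 - (-10) = 18; M33 = (-1)·(-3) - 2·0 = 3 - 0 = 3; sum of minors = 47.
det A = (-1)·((-3)·(-8) - (-2)·1) - 2·(0·(-8) - (-2)·1) + (-10)·(0·1 - (-3)·1) = (-1)·26 - 2·2 + (-10)·3 = -60.
So p(s) = det(sI - A) = s^3 + 12s^2 + 47s + 60.
Rational-root test: any integer root divides 60. Testing small divisors, s = -3 works: p(-3) = -27 + 108 + (-141) + 60 = 0, so (s + 3) is a factor.
Dividing, p(s) = (s + 3)(s^2 + 9s + 20).
Factor s^2 + 9s + 20: two numbers with sum -9 and product 20 are -4 and -5, so s^2 + 9s + 20 = (s + 4)(s + 5).
Hence p(s) = (s + 3) (s + 4) (s + 5), with roots -5, -4, -3.
All eigenvalues have negative real part, so the system is asymptotically stable.

-5, -4, -3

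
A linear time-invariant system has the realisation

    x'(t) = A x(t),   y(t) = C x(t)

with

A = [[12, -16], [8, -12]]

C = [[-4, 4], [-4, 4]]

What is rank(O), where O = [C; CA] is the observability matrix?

CA = [[-16, 16], [-16, 16]]
Observability matrix O = [C; CA] = [[-4, 4], [-4, 4], [-16, 16], [-16, 16]]
Every row of O is a scalar multiple of row 1 = [-4, 4] (multipliers 1, 1, 4, 4), so the rows span a one-dimensional space.
O ≠ 0, hence rank(O) = 1.
rank(O) = 1 < n = 2, so the pair (A, C) is not completely observable.

1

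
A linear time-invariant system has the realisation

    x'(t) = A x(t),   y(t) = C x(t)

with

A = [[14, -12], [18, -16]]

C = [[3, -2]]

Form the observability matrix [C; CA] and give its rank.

1

CA = [[6, -4]]
Observability matrix O = [C; CA] = [[3, -2], [6, -4]]
Every row of O is a scalar multiple of row 1 = [3, -2] (multipliers 1, 2), so the rows span a one-dimensional space.
O ≠ 0, hence rank(O) = 1.
rank(O) = 1 < n = 2, so the pair (A, C) is not completely observable.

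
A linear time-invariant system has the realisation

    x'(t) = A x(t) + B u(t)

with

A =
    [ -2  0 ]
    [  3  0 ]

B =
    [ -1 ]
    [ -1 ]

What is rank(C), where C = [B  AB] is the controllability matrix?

2

AB = [[2], [-3]]
Controllability matrix C = [B  AB] = [[-1, 2], [-1, -3]]
det(C) = (-1)·(-3) - 2·(-1) = 3 - (-2) = 5 ≠ 0, so rank(C) = 2.
rank(C) = 2 = n, so the pair (A, B) is completely controllable.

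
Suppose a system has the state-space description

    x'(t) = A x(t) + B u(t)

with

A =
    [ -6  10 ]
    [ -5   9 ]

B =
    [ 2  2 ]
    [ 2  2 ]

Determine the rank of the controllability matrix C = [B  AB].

1

AB = [[8, 8], [8, 8]]
Controllability matrix C = [B  AB] = [[2, 2, 8, 8], [2, 2, 8, 8]]
Every column of C is a scalar multiple of column 1 = [2, 2] (multipliers 1, 1, 4, 4), so the columns span a one-dimensional space.
C ≠ 0, hence rank(C) = 1.
rank(C) = 1 < n = 2, so the pair (A, B) is not completely controllable.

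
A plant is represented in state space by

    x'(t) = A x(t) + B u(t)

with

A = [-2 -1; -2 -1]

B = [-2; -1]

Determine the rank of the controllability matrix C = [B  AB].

2

AB = [[5], [5]]
Controllability matrix C = [B  AB] = [[-2, 5], [-1, 5]]
det(C) = (-2)·5 - 5·(-1) = -10 - (-5) = -5 ≠ 0, so rank(C) = 2.
rank(C) = 2 = n, so the pair (A, B) is completely controllable.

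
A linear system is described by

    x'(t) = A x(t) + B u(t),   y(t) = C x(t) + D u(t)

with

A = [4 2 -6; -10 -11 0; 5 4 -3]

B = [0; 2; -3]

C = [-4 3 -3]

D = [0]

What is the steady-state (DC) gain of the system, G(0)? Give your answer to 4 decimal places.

-70.0000

G(0) = C(-A)^{-1}B + D = -C A^{-1} B + D.
det A = -18, so A^{-1} = (1/-18)·adj(A) = [[-11/6, 1, 11/3], [5/3, -1, -10/3], [-5/6, 1/3, 4/3]]
A^{-1} B = [-9, 8, -10/3]^T
C A^{-1} B = 70
G(0) = D - C A^{-1} B = 0 - (70) = -70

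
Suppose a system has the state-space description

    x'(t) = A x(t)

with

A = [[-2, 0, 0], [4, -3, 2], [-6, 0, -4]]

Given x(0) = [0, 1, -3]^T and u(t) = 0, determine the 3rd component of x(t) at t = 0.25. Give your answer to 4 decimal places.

-1.1036

det(sI - A) = s^3 - (tr A)s^2 + (M11 + M22 + M33)s - det A, where Mii is the 2×2 principal minor of A obtained by deleting row i and column i.
tr A = (-2) + (-3) + (-4) = -9; M11 = (-3)·(-4) - 2·0 = 12 - 0 = 12; M22 = (-2)·(-4) - 0·(-6) = 8 - 0 = 8; M33 = (-2)·(-3) - 0·4 = 6 - 0 = 6; sum of minors = 26.
det A = (-2)·((-3)·(-4) - 2·0) - 0·(4·(-4) - 2·(-6)) + 0·(4·0 - (-3)·(-6)) = (-2)·12 - 0·(-4) + 0·(-18) = -24.
So p(s) = det(sI - A) = s^3 + 9s^2 + 26s + 24.
Rational-root test: any integer root divides 24. Testing small divisors, s = -2 works: p(-2) = -8 + 36 + (-52) + 24 = 0, so (s + 2) is a factor.
Dividing, p(s) = (s + 2)(s^2 + 7s + 12).
Factor s^2 + 7s + 12: two numbers with sum -7 and product 12 are -3 and -4, so s^2 + 7s + 12 = (s + 3)(s + 4).
Hence p(s) = (s + 2) (s + 3) (s + 4), with roots -4, -3, -2.
The eigenvalues -4, -3, -2 are distinct and real, so A is diagonalisable and x(t) = e^{At} x(0) = V diag(e^{λ_i t}) V^{-1} x(0), where the columns of V are the eigenvectors.
λ = -4: A - (-4)I = [[2, 0, 0], [4, 1, 2], [-6, 0, 0]]. v must be orthogonal to every row; (row 1) × (row 2) = [0, -4, 2], so take v_1 = [0, -2, 1]^T.
λ = -3: A - (-3)I = [[1, 0, 0], [4, 0, 2], [-6, 0, -1]]. v must be orthogonal to every row; (row 1) × (row 2) = [0, -2, 0], so take v_2 = [0, 1, 0]^T.
λ = -2: A - (-2)I = [[0, 0, 0], [4, -1, 2], [-6, 0, -2]]. v must be orthogonal to every row; (row 2) × (row 3) = [2, -4, -6], so take v_3 = [-1, 2, 3]^T.
V = [v_1 v_2 v_3] = [[0, 0, -1], [-2, 1, 2], [1, 0, 3]] has det V = 1, so V^{-1} = adj(V)/det V = [[3, 0, 1], [8, 1, 2], [-1, 0, 0]].
Modal coordinates z(0) = V^{-1} x(0): 3·0 + 0·1 + 1·(-3) = -3; 8·0 + 1·1 + 2·(-3) = -5; (-1)·0 + 0·1 + 0·(-3) = 0; so z(0) = [-3, -5, 0]^T.
x_3(t) = Σ_i (v_i)_3 · z_i(0) · e^{λ_i t} (row 3 of V times the modal terms).
x_3(0.25) = 1·(-3)·e^{-4·0.25} + 0·(-5)·e^{-3·0.25} + 3·0·e^{-2·0.25} = (-3)·0.367879 + 0·0.472367 + 0·0.606531 = -1.1036.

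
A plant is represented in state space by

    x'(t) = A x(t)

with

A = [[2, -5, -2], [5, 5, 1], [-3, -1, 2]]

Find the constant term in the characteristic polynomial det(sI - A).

Expand det(sI - A) for the 3×3 matrix.
p(s) = s^3 - 9s^2 + 44s - 67.
(Check: constant term = det(-A) = (-1)^3 det A = -67; coefficient of s^2 = -tr A = -9.)
The constant term is -67.

-67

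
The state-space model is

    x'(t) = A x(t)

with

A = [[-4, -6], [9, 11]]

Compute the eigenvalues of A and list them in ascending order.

det(sI - A) = s^2 - (tr A)s + det A, with tr A = (-4) + 11 = 7 and det A = (-4)·11 - (-6)·9 = -44 - (-54) = 10.
So p(s) = det(sI - A) = s^2 - 7s + 10.
Factor s^2 - 7s + 10: two numbers with sum 7 and product 10 are 5 and 2, so s^2 - 7s + 10 = (s - 5)(s - 2).
Hence p(s) = (s - 5) (s - 2), with roots 2, 5.
At least one eigenvalue has non-negative real part, so the system is not asymptotically stable.

2, 5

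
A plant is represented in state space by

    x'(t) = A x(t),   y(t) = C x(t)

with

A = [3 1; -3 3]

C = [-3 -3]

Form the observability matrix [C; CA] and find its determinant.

CA = [[0, -12]]
Observability matrix O = [C; CA] = [[-3, -3], [0, -12]]
det(O) = (-3)·(-12) - (-3)·0 = 36 - 0 = 36
Since det(O) ≠ 0, rank(O) = 2 and the system is completely observable.

36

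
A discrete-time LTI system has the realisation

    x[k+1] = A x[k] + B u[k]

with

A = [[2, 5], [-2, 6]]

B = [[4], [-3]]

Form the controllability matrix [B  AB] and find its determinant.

AB = [[-7], [-26]]
Controllability matrix C = [B  AB] = [[4, -7], [-3, -26]]
det(C) = 4·(-26) - (-7)·(-3) = -104 - 21 = -125
Since det(C) ≠ 0, rank(C) = 2 and the system is completely controllable.

-125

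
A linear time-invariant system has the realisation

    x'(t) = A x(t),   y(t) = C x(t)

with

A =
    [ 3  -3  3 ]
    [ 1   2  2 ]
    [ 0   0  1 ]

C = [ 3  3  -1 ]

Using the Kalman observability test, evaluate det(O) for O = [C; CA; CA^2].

1575

CA = [[12, -3, 14]]
CA^2 = [[33, -42, 44]]
Observability matrix O = [C; CA; CA^2] = [[3, 3, -1], [12, -3, 14], [33, -42, 44]]
Expanding along the first row, det(O) = 3·((-3)·44 - 14·(-42)) - 3·(12·44 - 14·33) + (-1)·(12·(-42) - (-3)·33) = 3·456 - 3·66 + (-1)·(-405) = 1575
Since det(O) ≠ 0, rank(O) = 3 and the system is completely observable.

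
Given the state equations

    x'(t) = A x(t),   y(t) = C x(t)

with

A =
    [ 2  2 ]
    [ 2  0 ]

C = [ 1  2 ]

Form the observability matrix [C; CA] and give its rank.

2

CA = [[6, 2]]
Observability matrix O = [C; CA] = [[1, 2], [6, 2]]
det(O) = 1·2 - 2·6 = 2 - 12 = -10 ≠ 0, so rank(O) = 2.
rank(O) = 2 = n, so the pair (A, C) is completely observable.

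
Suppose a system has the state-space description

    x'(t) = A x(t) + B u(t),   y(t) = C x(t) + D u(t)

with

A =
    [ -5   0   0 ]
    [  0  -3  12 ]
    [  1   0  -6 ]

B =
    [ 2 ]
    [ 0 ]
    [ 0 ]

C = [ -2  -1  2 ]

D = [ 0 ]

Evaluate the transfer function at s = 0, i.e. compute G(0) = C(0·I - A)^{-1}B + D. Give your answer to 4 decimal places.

G(0) = C(-A)^{-1}B + D = -C A^{-1} B + D.
det A = -90, so A^{-1} = (1/-90)·adj(A) = [[-1/5, 0, 0], [-2/15, -1/3, -2/3], [-1/30, 0, -1/6]]
A^{-1} B = [-2/5, -4/15, -1/15]^T
C A^{-1} B = 14/15
G(0) = D - C A^{-1} B = 0 - (14/15) = -14/15 ≈ -0.9333

-0.9333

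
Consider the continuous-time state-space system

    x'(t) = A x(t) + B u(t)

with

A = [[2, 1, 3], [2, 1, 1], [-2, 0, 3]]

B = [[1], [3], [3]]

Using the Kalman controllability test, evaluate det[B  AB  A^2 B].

AB = [[14], [8], [7]]
A^2B = [[57], [43], [-7]]
Controllability matrix C = [B  AB  A^2B] = [[1, 14, 57], [3, 8, 43], [3, 7, -7]]
Expanding along the first row, det(C) = 1·(8·(-7) - 43·7) - 14·(3·(-7) - 43·3) + 57·(3·7 - 8·3) = 1·(-357) - 14·(-150) + 57·(-3) = 1572
Since det(C) ≠ 0, rank(C) = 3 and the system is completely controllable.

1572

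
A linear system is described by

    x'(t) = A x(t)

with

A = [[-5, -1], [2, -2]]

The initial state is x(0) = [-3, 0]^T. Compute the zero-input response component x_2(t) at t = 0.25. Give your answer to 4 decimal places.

det(sI - A) = s^2 - (tr A)s + det A, with tr A = (-5) + (-2) = -7 and det A = (-5)·(-2) - (-1)·2 = 10 - (-2) = 12.
So p(s) = det(sI - A) = s^2 + 7s + 12.
Factor s^2 + 7s + 12: two numbers with sum -7 and product 12 are -3 and -4, so s^2 + 7s + 12 = (s + 3)(s + 4).
Hence p(s) = (s + 3) (s + 4), with roots -4, -3.
The eigenvalues -4, -3 are distinct and real, so A is diagonalisable and x(t) = e^{At} x(0) = V diag(e^{λ_i t}) V^{-1} x(0), where the columns of V are the eigenvectors.
λ = -4: A - (-4)I = [[-1, -1], [2, 2]]. Row 1 gives (-1)·v1 + (-1)·v2 = 0, so take v_1 = [1, -1]^T.
λ = -3: A - (-3)I = [[-2, -1], [2, 1]]. Row 1 gives (-2)·v1 + (-1)·v2 = 0, so take v_2 = [-1, 2]^T.
V = [v_1 v_2] = [[1, -1], [-1, 2]] has det V = 1, so V^{-1} = adj(V)/det V = [[2, 1], [1, 1]].
Modal coordinates z(0) = V^{-1} x(0): 2·(-3) + 1·0 = -6; 1·(-3) + 1·0 = -3; so z(0) = [-6, -3]^T.
x_2(t) = Σ_i (v_i)_2 · z_i(0) · e^{λ_i t} (row 2 of V times the modal terms).
x_2(0.25) = (-1)·(-6)·e^{-4·0.25} + 2·(-3)·e^{-3·0.25} = 6·0.367879 + (-6)·0.472367 = -0.6269.

-0.6269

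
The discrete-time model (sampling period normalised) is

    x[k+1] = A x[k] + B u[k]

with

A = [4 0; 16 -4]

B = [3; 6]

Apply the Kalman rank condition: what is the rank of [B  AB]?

AB = [[12], [24]]
Controllability matrix C = [B  AB] = [[3, 12], [6, 24]]
Every column of C is a scalar multiple of column 1 = [3, 6] (multipliers 1, 4), so the columns span a one-dimensional space.
C ≠ 0, hence rank(C) = 1.
rank(C) = 1 < n = 2, so the pair (A, B) is not completely controllable.

1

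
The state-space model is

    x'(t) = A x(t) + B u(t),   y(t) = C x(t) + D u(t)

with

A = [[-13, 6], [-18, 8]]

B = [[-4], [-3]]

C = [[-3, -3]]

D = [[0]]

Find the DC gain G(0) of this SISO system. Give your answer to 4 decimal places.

G(0) = C(-A)^{-1}B + D = -C A^{-1} B + D.
det A = 4, so A^{-1} = (1/4)·adj(A) = [[2, -3/2], [9/2, -13/4]]
A^{-1} B = [-7/2, -33/4]^T
C A^{-1} B = 141/4
G(0) = D - C A^{-1} B = 0 - (141/4) = -141/4 ≈ -35.2500

-35.2500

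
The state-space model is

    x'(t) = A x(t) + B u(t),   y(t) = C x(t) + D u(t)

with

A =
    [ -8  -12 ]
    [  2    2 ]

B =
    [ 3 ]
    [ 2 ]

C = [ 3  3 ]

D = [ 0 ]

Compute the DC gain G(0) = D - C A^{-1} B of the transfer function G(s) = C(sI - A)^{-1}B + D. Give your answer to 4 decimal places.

G(0) = C(-A)^{-1}B + D = -C A^{-1} B + D.
det A = 8, so A^{-1} = (1/8)·adj(A) = [[1/4, 3/2], [-1/4, -1]]
A^{-1} B = [15/4, -11/4]^T
C A^{-1} B = 3
G(0) = D - C A^{-1} B = 0 - (3) = -3

-3.0000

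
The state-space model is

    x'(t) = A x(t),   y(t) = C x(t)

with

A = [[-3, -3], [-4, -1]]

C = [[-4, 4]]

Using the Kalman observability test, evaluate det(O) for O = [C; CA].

CA = [[-4, 8]]
Observability matrix O = [C; CA] = [[-4, 4], [-4, 8]]
det(O) = (-4)·8 - 4·(-4) = -32 - (-16) = -16
Since det(O) ≠ 0, rank(O) = 2 and the system is completely observable.

-16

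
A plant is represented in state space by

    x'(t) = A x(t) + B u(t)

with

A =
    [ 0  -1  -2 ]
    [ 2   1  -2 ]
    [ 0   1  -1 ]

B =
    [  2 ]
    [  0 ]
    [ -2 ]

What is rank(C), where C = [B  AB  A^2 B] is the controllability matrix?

AB = [[4], [8], [2]]
A^2B = [[-12], [12], [6]]
Controllability matrix C = [B  AB  A^2B] = [[2, 4, -12], [0, 8, 12], [-2, 2, 6]]
det(C) = 2·(8·6 - 12·2) - 4·(0·6 - 12·(-2)) + (-12)·(0·2 - 8·(-2)) = 2·24 - 4·24 + (-12)·16 = -240 ≠ 0, so rank(C) = 3.
rank(C) = 3 = n, so the pair (A, B) is completely controllable.

3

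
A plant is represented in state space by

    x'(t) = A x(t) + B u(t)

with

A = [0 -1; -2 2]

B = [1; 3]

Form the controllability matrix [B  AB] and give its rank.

2

AB = [[-3], [4]]
Controllability matrix C = [B  AB] = [[1, -3], [3, 4]]
det(C) = 1·4 - (-3)·3 = 4 - (-9) = 13 ≠ 0, so rank(C) = 2.
rank(C) = 2 = n, so the pair (A, B) is completely controllable.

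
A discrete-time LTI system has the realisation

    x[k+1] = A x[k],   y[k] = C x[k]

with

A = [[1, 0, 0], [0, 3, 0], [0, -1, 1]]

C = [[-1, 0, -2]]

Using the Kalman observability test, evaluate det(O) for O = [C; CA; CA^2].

0

CA = [[-1, 2, -2]]
CA^2 = [[-1, 8, -2]]
Observability matrix O = [C; CA; CA^2] = [[-1, 0, -2], [-1, 2, -2], [-1, 8, -2]]
Expanding along the first row, det(O) = (-1)·(2·(-2) - (-2)·8) - 0·((-1)·(-2) - (-2)·(-1)) + (-2)·((-1)·8 - 2·(-1)) = (-1)·12 - 0·0 + (-2)·(-6) = 0
Since det(O) = 0, rank(O) < 3 and the system is not completely observable.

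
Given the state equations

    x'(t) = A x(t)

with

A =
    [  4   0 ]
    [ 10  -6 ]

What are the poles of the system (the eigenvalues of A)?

-6, 4

det(sI - A) = s^2 - (tr A)s + det A, with tr A = 4 + (-6) = -2 and det A = 4·(-6) - 0·10 = -24 - 0 = -24.
So p(s) = det(sI - A) = s^2 + 2s - 24.
Factor s^2 + 2s - 24: two numbers with sum -2 and product -24 are 4 and -6, so s^2 + 2s - 24 = (s - 4)(s + 6).
Hence p(s) = (s - 4) (s + 6), with roots -6, 4.
At least one eigenvalue has non-negative real part, so the system is not asymptotically stable.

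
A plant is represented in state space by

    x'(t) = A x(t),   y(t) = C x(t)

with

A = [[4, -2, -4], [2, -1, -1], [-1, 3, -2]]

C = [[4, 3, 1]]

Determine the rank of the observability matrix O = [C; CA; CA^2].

CA = [[21, -8, -21]]
CA^2 = [[89, -97, -34]]
Observability matrix O = [C; CA; CA^2] = [[4, 3, 1], [21, -8, -21], [89, -97, -34]]
det(O) = 4·((-8)·(-34) - (-21)·(-97)) - 3·(21·(-34) - (-21)·89) + 1·(21·(-97) - (-8)·89) = 4·(-1765) - 3·1155 + 1·(-1325) = -11850 ≠ 0, so rank(O) = 3.
rank(O) = 3 = n, so the pair (A, C) is completely observable.

3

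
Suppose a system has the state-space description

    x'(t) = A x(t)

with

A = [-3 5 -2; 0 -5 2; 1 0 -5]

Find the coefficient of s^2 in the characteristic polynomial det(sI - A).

13

Expand det(sI - A) for the 3×3 matrix.
p(s) = s^3 + 13s^2 + 57s + 75.
(Check: constant term = det(-A) = (-1)^3 det A = 75; coefficient of s^2 = -tr A = 13.)
The coefficient of s^2 is 13.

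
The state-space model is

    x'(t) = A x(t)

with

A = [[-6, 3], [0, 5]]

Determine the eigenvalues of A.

det(sI - A) = s^2 - (tr A)s + det A, with tr A = (-6) + 5 = -1 and det A = (-6)·5 - 3·0 = -30 - 0 = -30.
So p(s) = det(sI - A) = s^2 + s - 30.
Factor s^2 + s - 30: two numbers with sum -1 and product -30 are 5 and -6, so s^2 + s - 30 = (s - 5)(s + 6).
Hence p(s) = (s - 5) (s + 6), with roots -6, 5.
At least one eigenvalue has non-negative real part, so the system is not asymptotically stable.

-6, 5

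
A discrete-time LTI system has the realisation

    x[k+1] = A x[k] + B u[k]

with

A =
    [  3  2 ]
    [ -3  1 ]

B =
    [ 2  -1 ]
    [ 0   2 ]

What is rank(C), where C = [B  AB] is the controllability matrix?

AB = [[6, 1], [-6, 5]]
Controllability matrix C = [B  AB] = [[2, -1, 6, 1], [0, 2, -6, 5]]
Take the 2×2 submatrix of C formed by columns 1, 2: [[2, -1], [0, 2]]. Its determinant is 2·2 - (-1)·0 = 4 - 0 = 4 ≠ 0.
So rank(C) ≥ 2; since C has 2 rows, rank(C) = 2.
rank(C) = 2 = n, so the pair (A, B) is completely controllable.

2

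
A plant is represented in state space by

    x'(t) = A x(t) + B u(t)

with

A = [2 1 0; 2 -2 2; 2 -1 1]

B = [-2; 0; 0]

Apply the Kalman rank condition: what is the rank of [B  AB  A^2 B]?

2

AB = [[-4], [-4], [-4]]
A^2B = [[-12], [-8], [-8]]
Controllability matrix C = [B  AB  A^2B] = [[-2, -4, -12], [0, -4, -8], [0, -4, -8]]
The rows r1, r2, r3 of C are linearly dependent: -r2 + r3 = 0 (check each entry), so rank(C) ≤ 2.
The 2×2 minor from rows 1, 2, columns 1, 2 is (-2)·(-4) - (-4)·0 = 8 - 0 = 8 ≠ 0, so rank(C) = 2.
rank(C) = 2 < n = 3, so the pair (A, B) is not completely controllable.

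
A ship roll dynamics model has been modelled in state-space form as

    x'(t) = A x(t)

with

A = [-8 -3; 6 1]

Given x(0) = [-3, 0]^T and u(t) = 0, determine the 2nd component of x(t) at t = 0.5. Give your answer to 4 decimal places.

det(sI - A) = s^2 - (tr A)s + det A, with tr A = (-8) + 1 = -7 and det A = (-8)·1 - (-3)·6 = -8 - (-18) = 10.
So p(s) = det(sI - A) = s^2 + 7s + 10.
Factor s^2 + 7s + 10: two numbers with sum -7 and product 10 are -2 and -5, so s^2 + 7s + 10 = (s + 2)(s + 5).
Hence p(s) = (s + 2) (s + 5), with roots -5, -2.
The eigenvalues -5, -2 are distinct and real, so A is diagonalisable and x(t) = e^{At} x(0) = V diag(e^{λ_i t}) V^{-1} x(0), where the columns of V are the eigenvectors.
λ = -5: A - (-5)I = [[-3, -3], [6, 6]]. Row 1 gives (-3)·v1 + (-3)·v2 = 0, so take v_1 = [1, -1]^T.
λ = -2: A - (-2)I = [[-6, -3], [6, 3]]. Row 1 gives (-6)·v1 + (-3)·v2 = 0, so take v_2 = [-1, 2]^T.
V = [v_1 v_2] = [[1, -1], [-1, 2]] has det V = 1, so V^{-1} = adj(V)/det V = [[2, 1], [1, 1]].
Modal coordinates z(0) = V^{-1} x(0): 2·(-3) + 1·0 = -6; 1·(-3) + 1·0 = -3; so z(0) = [-6, -3]^T.
x_2(t) = Σ_i (v_i)_2 · z_i(0) · e^{λ_i t} (row 2 of V times the modal terms).
x_2(0.5) = (-1)·(-6)·e^{-5·0.5} + 2·(-3)·e^{-2·0.5} = 6·0.082085 + (-6)·0.367879 = -1.7148.

-1.7148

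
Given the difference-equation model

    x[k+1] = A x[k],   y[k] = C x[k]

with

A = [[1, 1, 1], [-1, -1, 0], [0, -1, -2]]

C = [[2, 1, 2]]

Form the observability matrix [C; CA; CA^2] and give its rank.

CA = [[1, -1, -2]]
CA^2 = [[2, 4, 5]]
Observability matrix O = [C; CA; CA^2] = [[2, 1, 2], [1, -1, -2], [2, 4, 5]]
det(O) = 2·((-1)·5 - (-2)·4) - 1·(1·5 - (-2)·2) + 2·(1·4 - (-1)·2) = 2·3 - 1·9 + 2·6 = 9 ≠ 0, so rank(O) = 3.
rank(O) = 3 = n, so the pair (A, C) is completely observable.

3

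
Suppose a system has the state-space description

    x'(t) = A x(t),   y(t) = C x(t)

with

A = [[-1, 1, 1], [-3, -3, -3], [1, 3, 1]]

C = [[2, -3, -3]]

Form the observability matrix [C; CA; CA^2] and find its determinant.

-484

CA = [[4, 2, 8]]
CA^2 = [[-2, 22, 6]]
Observability matrix O = [C; CA; CA^2] = [[2, -3, -3], [4, 2, 8], [-2, 22, 6]]
Expanding along the first row, det(O) = 2·(2·6 - 8·22) - (-3)·(4·6 - 8·(-2)) + (-3)·(4·22 - 2·(-2)) = 2·(-164) - (-3)·40 + (-3)·92 = -484
Since det(O) ≠ 0, rank(O) = 3 and the system is completely observable.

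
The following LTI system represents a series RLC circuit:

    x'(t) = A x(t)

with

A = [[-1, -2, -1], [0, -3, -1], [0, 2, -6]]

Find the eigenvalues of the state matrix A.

-5, -4, -1

det(sI - A) = s^3 - (tr A)s^2 + (M11 + M22 + M33)s - det A, where Mii is the 2×2 principal minor of A obtained by deleting row i and column i.
tr A = (-1) + (-3) + (-6) = -10; M11 = (-3)·(-6) - (-1)·2 = 18 - (-2) = 20; M22 = (-1)·(-6) - (-1)·0 = 6 - 0 = 6; M33 = (-1)·(-3) - (-2)·0 = 3 - 0 = 3; sum of minors = 29.
det A = (-1)·((-3)·(-6) - (-1)·2) - (-2)·(0·(-6) - (-1)·0) + (-1)·(0·2 - (-3)·0) = (-1)·20 - (-2)·0 + (-1)·0 = -20.
So p(s) = det(sI - A) = s^3 + 10s^2 + 29s + 20.
Rational-root test: any integer root divides 20. Testing small divisors, s = -1 works: p(-1) = -1 + 10 + (-29) + 20 = 0, so (s + 1) is a factor.
Dividing, p(s) = (s + 1)(s^2 + 9s + 20).
Factor s^2 + 9s + 20: two numbers with sum -9 and product 20 are -4 and -5, so s^2 + 9s + 20 = (s + 4)(s + 5).
Hence p(s) = (s + 1) (s + 4) (s + 5), with roots -5, -4, -1.
All eigenvalues have negative real part, so the system is asymptotically stable.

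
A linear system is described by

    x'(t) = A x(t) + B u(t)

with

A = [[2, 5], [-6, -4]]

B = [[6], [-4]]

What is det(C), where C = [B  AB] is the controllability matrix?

-152

AB = [[-8], [-20]]
Controllability matrix C = [B  AB] = [[6, -8], [-4, -20]]
det(C) = 6·(-20) - (-8)·(-4) = -120 - 32 = -152
Since det(C) ≠ 0, rank(C) = 2 and the system is completely controllable.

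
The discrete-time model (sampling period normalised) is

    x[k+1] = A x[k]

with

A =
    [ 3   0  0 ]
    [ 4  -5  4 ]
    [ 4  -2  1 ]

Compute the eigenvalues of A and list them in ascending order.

det(zI - A) = z^3 - (tr A)z^2 + (M11 + M22 + M33)z - det A, where Mii is the 2×2 principal minor of A obtained by deleting row i and column i.
tr A = 3 + (-5) + 1 = -1; M11 = (-5)·1 - 4·(-2) = -5 - (-8) = 3; M22 = 3·1 - 0·4 = 3 - 0 = 3; M33 = 3·(-5) - 0·4 = -15 - 0 = -15; sum of minors = -9.
det A = 3·((-5)·1 - 4·(-2)) - 0·(4·1 - 4·4) + 0·(4·(-2) - (-5)·4) = 3·3 - 0·(-12) + 0·12 = 9.
So p(z) = det(zI - A) = z^3 + z^2 - 9z - 9.
Rational-root test: any integer root divides -9. Testing small divisors, z = -1 works: p(-1) = -1 + 1 + 9 + (-9) = 0, so (z + 1) is a factor.
Dividing, p(z) = (z + 1)(z^2 - 9).
Factor z^2 - 9: two numbers with sum 0 and product -9 are 3 and -3, so z^2 - 9 = (z - 3)(z + 3).
Hence p(z) = (z - 3) (z + 1) (z + 3), with roots -3, -1, 3.

-3, -1, 3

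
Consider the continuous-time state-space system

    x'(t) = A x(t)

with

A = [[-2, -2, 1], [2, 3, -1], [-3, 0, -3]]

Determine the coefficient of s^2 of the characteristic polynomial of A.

2

Expand det(sI - A) for the 3×3 matrix.
p(s) = s^3 + 2s^2 - 2s - 9.
(Check: constant term = det(-A) = (-1)^3 det A = -9; coefficient of s^2 = -tr A = 2.)
The coefficient of s^2 is 2.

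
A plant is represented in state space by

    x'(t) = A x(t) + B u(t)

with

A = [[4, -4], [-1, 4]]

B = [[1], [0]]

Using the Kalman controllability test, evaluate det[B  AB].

-1

AB = [[4], [-1]]
Controllability matrix C = [B  AB] = [[1, 4], [0, -1]]
det(C) = 1·(-1) - 4·0 = -1 - 0 = -1
Since det(C) ≠ 0, rank(C) = 2 and the system is completely controllable.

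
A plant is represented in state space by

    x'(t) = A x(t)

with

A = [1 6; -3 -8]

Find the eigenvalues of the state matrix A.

-5, -2

det(sI - A) = s^2 - (tr A)s + det A, with tr A = 1 + (-8) = -7 and det A = 1·(-8) - 6·(-3) = -8 - (-18) = 10.
So p(s) = det(sI - A) = s^2 + 7s + 10.
Factor s^2 + 7s + 10: two numbers with sum -7 and product 10 are -2 and -5, so s^2 + 7s + 10 = (s + 2)(s + 5).
Hence p(s) = (s + 2) (s + 5), with roots -5, -2.
All eigenvalues have negative real part, so the system is asymptotically stable.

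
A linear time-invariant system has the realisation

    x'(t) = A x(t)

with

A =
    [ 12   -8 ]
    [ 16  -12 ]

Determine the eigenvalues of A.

det(sI - A) = s^2 - (tr A)s + det A, with tr A = 12 + (-12) = 0 and det A = 12·(-12) - (-8)·16 = -144 - (-128) = -16.
So p(s) = det(sI - A) = s^2 - 16.
Factor s^2 - 16: two numbers with sum 0 and product -16 are 4 and -4, so s^2 - 16 = (s - 4)(s + 4).
Hence p(s) = (s - 4) (s + 4), with roots -4, 4.
At least one eigenvalue has non-negative real part, so the system is not asymptotically stable.

-4, 4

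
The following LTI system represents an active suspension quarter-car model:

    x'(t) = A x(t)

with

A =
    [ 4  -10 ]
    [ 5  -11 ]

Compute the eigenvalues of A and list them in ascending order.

-6, -1

det(sI - A) = s^2 - (tr A)s + det A, with tr A = 4 + (-11) = -7 and det A = 4·(-11) - (-10)·5 = -44 - (-50) = 6.
So p(s) = det(sI - A) = s^2 + 7s + 6.
Factor s^2 + 7s + 6: two numbers with sum -7 and product 6 are -1 and -6, so s^2 + 7s + 6 = (s + 1)(s + 6).
Hence p(s) = (s + 1) (s + 6), with roots -6, -1.
All eigenvalues have negative real part, so the system is asymptotically stable.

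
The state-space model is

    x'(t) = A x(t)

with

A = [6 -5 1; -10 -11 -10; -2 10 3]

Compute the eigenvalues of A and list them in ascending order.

det(sI - A) = s^3 - (tr A)s^2 + (M11 + M22 + M33)s - det A, where Mii is the 2×2 principal minor of A obtained by deleting row i and column i.
tr A = 6 + (-11) + 3 = -2; M11 = (-11)·3 - (-10)·10 = -33 - (-100) = 67; M22 = 6·3 - 1·(-2) = 18 - (-2) = 20; M33 = 6·(-11) - (-5)·(-10) = -66 - 50 = -116; sum of minors = -29.
det A = 6·((-11)·3 - (-10)·10) - (-5)·((-10)·3 - (-10)·(-2)) + 1·((-10)·10 - (-11)·(-2)) = 6·67 - (-5)·(-50) + 1·(-122) = 30.
So p(s) = det(sI - A) = s^3 + 2s^2 - 29s - 30.
Rational-root test: any integer root divides -30. Testing small divisors, s = -1 works: p(-1) = -1 + 2 + 29 + (-30) = 0, so (s + 1) is a factor.
Dividing, p(s) = (s + 1)(s^2 + s - 30).
Factor s^2 + s - 30: two numbers with sum -1 and product -30 are 5 and -6, so s^2 + s - 30 = (s - 5)(s + 6).
Hence p(s) = (s - 5) (s + 1) (s + 6), with roots -6, -1, 5.
At least one eigenvalue has non-negative real part, so the system is not asymptotically stable.

-6, -1, 5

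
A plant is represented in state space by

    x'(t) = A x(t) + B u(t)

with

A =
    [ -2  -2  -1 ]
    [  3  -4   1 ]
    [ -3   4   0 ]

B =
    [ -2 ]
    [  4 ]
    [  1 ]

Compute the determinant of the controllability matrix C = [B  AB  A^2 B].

AB = [[-5], [-21], [22]]
A^2B = [[30], [91], [-69]]
Controllability matrix C = [B  AB  A^2B] = [[-2, -5, 30], [4, -21, 91], [1, 22, -69]]
Expanding along the first row, det(C) = (-2)·((-21)·(-69) - 91·22) - (-5)·(4·(-69) - 91·1) + 30·(4·22 - (-21)·1) = (-2)·(-553) - (-5)·(-367) + 30·109 = 2541
Since det(C) ≠ 0, rank(C) = 3 and the system is completely controllable.

2541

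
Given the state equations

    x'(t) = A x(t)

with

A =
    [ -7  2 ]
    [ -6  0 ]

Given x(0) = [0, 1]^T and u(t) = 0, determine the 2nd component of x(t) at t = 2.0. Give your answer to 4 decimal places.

0.0089

det(sI - A) = s^2 - (tr A)s + det A, with tr A = (-7) + 0 = -7 and det A = (-7)·0 - 2·(-6) = 0 - (-12) = 12.
So p(s) = det(sI - A) = s^2 + 7s + 12.
Factor s^2 + 7s + 12: two numbers with sum -7 and product 12 are -3 and -4, so s^2 + 7s + 12 = (s + 3)(s + 4).
Hence p(s) = (s + 3) (s + 4), with roots -4, -3.
The eigenvalues -4, -3 are distinct and real, so A is diagonalisable and x(t) = e^{At} x(0) = V diag(e^{λ_i t}) V^{-1} x(0), where the columns of V are the eigenvectors.
λ = -4: A - (-4)I = [[-3, 2], [-6, 4]]. Row 1 gives (-3)·v1 + 2·v2 = 0, so take v_1 = [-2, -3]^T.
λ = -3: A - (-3)I = [[-4, 2], [-6, 3]]. Row 1 gives (-4)·v1 + 2·v2 = 0, so take v_2 = [1, 2]^T.
V = [v_1 v_2] = [[-2, 1], [-3, 2]] has det V = -1, so V^{-1} = adj(V)/det V = [[-2, 1], [-3, 2]].
Modal coordinates z(0) = V^{-1} x(0): (-2)·0 + 1·1 = 1; (-3)·0 + 2·1 = 2; so z(0) = [1, 2]^T.
x_2(t) = Σ_i (v_i)_2 · z_i(0) · e^{λ_i t} (row 2 of V times the modal terms).
x_2(2.0) = (-3)·1·e^{-4·2.0} + 2·2·e^{-3·2.0} = (-3)·0.000335 + 4·0.002479 = 0.0089.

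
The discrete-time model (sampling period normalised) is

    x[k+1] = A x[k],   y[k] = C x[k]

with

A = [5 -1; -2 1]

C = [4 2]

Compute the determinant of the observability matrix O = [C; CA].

-40

CA = [[16, -2]]
Observability matrix O = [C; CA] = [[4, 2], [16, -2]]
det(O) = 4·(-2) - 2·16 = -8 - 32 = -40
Since det(O) ≠ 0, rank(O) = 2 and the system is completely observable.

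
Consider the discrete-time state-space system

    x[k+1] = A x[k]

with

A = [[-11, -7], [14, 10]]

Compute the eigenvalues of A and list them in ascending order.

-4, 3

det(zI - A) = z^2 - (tr A)z + det A, with tr A = (-11) + 10 = -1 and det A = (-11)·10 - (-7)·14 = -110 - (-98) = -12.
So p(z) = det(zI - A) = z^2 + z - 12.
Factor z^2 + z - 12: two numbers with sum -1 and product -12 are 3 and -4, so z^2 + z - 12 = (z - 3)(z + 4).
Hence p(z) = (z - 3) (z + 4), with roots -4, 3.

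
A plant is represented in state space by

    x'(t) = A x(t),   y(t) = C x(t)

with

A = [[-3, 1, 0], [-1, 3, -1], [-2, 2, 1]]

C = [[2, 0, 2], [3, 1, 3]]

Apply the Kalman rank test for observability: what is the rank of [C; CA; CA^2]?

3

CA = [[-10, 6, 2], [-16, 12, 2]]
CA^2 = [[20, 12, -4], [32, 24, -10]]
Observability matrix O = [C; CA; CA^2] = [[2, 0, 2], [3, 1, 3], [-10, 6, 2], [-16, 12, 2], [20, 12, -4], [32, 24, -10]]
Take the 3×3 submatrix of O formed by rows 1, 2, 3: [[2, 0, 2], [3, 1, 3], [-10, 6, 2]]. Its determinant is 2·(1·2 - 3·6) - 0·(3·2 - 3·(-10)) + 2·(3·6 - 1·(-10)) = 2·(-16) - 0·36 + 2·28 = 24 ≠ 0.
So rank(O) ≥ 3; since O has 3 columns, rank(O) = 3.
rank(O) = 3 = n, so the pair (A, C) is completely observable.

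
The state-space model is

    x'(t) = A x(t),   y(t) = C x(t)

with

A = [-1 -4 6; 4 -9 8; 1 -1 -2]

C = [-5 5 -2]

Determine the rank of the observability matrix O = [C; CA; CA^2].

2

CA = [[23, -23, 14]]
CA^2 = [[-101, 101, -74]]
Observability matrix O = [C; CA; CA^2] = [[-5, 5, -2], [23, -23, 14], [-101, 101, -74]]
The columns c1, c2, c3 of O are linearly dependent: c1 + c2 = 0 (check each entry), so rank(O) ≤ 2.
The 2×2 minor from rows 1, 2, columns 1, 3 is (-5)·14 - (-2)·23 = -70 - (-46) = -24 ≠ 0, so rank(O) = 2.
rank(O) = 2 < n = 3, so the pair (A, C) is not completely observable.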